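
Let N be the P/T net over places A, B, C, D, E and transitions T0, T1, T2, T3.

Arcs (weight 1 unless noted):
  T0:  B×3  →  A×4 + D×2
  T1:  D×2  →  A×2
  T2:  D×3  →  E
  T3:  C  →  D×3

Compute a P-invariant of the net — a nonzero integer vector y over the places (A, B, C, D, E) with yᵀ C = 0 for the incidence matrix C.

y = (A:1, B:2, C:3, D:1, E:3)

Incidence matrix C (rows=places, cols=transitions):
       T0   T1   T2   T3
    A   4    2    0    0
    B  -3    0    0    0
    C   0    0    0   -1
    D   2   -2   -3    3
    E   0    0    1    0

Candidate y = [1, 2, 3, 1, 3]; check y·C column-wise:
  col T0: 1·4 + 2·-3 + 3·0 + 1·2 + 3·0 = 0
  col T1: 1·2 + 2·0 + 3·0 + 1·-2 + 3·0 = 0
  col T2: 1·0 + 2·0 + 3·0 + 1·-3 + 3·1 = 0
  col T3: 1·0 + 2·0 + 3·-1 + 1·3 + 3·0 = 0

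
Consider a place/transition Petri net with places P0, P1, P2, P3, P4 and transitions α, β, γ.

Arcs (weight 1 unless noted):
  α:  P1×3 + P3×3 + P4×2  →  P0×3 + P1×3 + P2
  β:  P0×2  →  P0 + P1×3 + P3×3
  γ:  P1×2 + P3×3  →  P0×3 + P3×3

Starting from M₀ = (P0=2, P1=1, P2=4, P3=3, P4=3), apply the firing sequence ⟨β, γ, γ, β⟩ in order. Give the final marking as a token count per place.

(P0=6, P1=3, P2=4, P3=9, P4=3)

step 1: fire β:  (P0=2, P1=1, P2=4, P3=3, P4=3) → (P0=1, P1=4, P2=4, P3=6, P4=3)
step 2: fire γ:  (P0=1, P1=4, P2=4, P3=6, P4=3) → (P0=4, P1=2, P2=4, P3=6, P4=3)
step 3: fire γ:  (P0=4, P1=2, P2=4, P3=6, P4=3) → (P0=7, P1=0, P2=4, P3=6, P4=3)
step 4: fire β:  (P0=7, P1=0, P2=4, P3=6, P4=3) → (P0=6, P1=3, P2=4, P3=9, P4=3)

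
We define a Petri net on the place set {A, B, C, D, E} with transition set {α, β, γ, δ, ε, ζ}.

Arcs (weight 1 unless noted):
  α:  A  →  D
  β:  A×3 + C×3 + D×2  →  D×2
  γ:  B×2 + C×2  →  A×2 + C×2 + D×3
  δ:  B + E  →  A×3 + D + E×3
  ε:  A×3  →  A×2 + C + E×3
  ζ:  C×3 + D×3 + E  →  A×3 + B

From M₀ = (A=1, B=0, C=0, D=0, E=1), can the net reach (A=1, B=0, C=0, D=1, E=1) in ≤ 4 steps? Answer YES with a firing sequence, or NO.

NO — not reachable within 4 firings

depth 0: 1 marking
depth 1: 2 markings reached so far
depth 2: 2 markings reached so far
(frontier empty at depth 2; search complete)
target is not among the 2 markings reachable within 4 steps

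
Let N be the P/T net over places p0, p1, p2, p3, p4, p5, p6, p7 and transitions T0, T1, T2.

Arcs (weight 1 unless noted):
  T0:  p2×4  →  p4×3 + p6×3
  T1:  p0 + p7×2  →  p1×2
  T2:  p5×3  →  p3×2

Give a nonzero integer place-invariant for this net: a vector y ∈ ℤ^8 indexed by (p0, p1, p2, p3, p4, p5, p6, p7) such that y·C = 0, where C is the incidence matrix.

y = (p0:2, p1:1, p2:0, p3:0, p4:0, p5:0, p6:0, p7:0)

Incidence matrix C (rows=places, cols=transitions):
       T0   T1   T2
   p0   0   -1    0
   p1   0    2    0
   p2  -4    0    0
   p3   0    0    2
   p4   3    0    0
   p5   0    0   -3
   p6   3    0    0
   p7   0   -2    0

Candidate y = [2, 1, 0, 0, 0, 0, 0, 0]; check y·C column-wise:
  col T0: 2·0 + 1·0 + 0·-4 + 0·3 + 0·3 = 0
  col T1: 2·-1 + 1·2 + 0·-2 = 0
  col T2: 2·0 + 1·0 + 0·2 + 0·-3 = 0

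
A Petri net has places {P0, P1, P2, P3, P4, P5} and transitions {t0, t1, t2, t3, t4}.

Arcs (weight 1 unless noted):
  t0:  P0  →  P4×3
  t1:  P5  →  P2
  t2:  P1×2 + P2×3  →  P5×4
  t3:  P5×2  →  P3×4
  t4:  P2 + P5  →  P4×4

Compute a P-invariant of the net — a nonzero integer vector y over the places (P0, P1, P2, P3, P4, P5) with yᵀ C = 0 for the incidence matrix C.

Incidence matrix C (rows=places, cols=transitions):
       t0   t1   t2   t3   t4
   P0  -1    0    0    0    0
   P1   0    0   -2    0    0
   P2   0    1   -3    0   -1
   P3   0    0    0    4    0
   P4   3    0    0    0    4
   P5   0   -1    4   -2   -1

Candidate y = [3, 1, 2, 1, 1, 2]; check y·C column-wise:
  col t0: 3·-1 + 1·0 + 2·0 + 1·0 + 1·3 + 2·0 = 0
  col t1: 3·0 + 1·0 + 2·1 + 1·0 + 1·0 + 2·-1 = 0
  col t2: 3·0 + 1·-2 + 2·-3 + 1·0 + 1·0 + 2·4 = 0
  col t3: 3·0 + 1·0 + 2·0 + 1·4 + 1·0 + 2·-2 = 0
  col t4: 3·0 + 1·0 + 2·-1 + 1·0 + 1·4 + 2·-1 = 0

y = (P0:3, P1:1, P2:2, P3:1, P4:1, P5:2)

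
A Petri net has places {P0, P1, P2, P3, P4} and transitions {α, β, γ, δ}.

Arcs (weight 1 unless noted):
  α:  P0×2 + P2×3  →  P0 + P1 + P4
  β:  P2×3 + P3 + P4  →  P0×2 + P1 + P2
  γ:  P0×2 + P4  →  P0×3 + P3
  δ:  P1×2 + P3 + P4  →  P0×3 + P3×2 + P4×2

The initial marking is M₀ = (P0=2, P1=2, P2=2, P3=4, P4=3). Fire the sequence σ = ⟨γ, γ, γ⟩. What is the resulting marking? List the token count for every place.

(P0=5, P1=2, P2=2, P3=7, P4=0)

step 1: fire γ:  (P0=2, P1=2, P2=2, P3=4, P4=3) → (P0=3, P1=2, P2=2, P3=5, P4=2)
step 2: fire γ:  (P0=3, P1=2, P2=2, P3=5, P4=2) → (P0=4, P1=2, P2=2, P3=6, P4=1)
step 3: fire γ:  (P0=4, P1=2, P2=2, P3=6, P4=1) → (P0=5, P1=2, P2=2, P3=7, P4=0)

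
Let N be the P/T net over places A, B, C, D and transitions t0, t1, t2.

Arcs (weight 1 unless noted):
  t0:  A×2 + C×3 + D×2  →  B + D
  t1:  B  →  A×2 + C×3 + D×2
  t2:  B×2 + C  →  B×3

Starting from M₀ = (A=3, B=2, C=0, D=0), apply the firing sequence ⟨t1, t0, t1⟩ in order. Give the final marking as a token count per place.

step 1: fire t1:  (A=3, B=2, C=0, D=0) → (A=5, B=1, C=3, D=2)
step 2: fire t0:  (A=5, B=1, C=3, D=2) → (A=3, B=2, C=0, D=1)
step 3: fire t1:  (A=3, B=2, C=0, D=1) → (A=5, B=1, C=3, D=3)

(A=5, B=1, C=3, D=3)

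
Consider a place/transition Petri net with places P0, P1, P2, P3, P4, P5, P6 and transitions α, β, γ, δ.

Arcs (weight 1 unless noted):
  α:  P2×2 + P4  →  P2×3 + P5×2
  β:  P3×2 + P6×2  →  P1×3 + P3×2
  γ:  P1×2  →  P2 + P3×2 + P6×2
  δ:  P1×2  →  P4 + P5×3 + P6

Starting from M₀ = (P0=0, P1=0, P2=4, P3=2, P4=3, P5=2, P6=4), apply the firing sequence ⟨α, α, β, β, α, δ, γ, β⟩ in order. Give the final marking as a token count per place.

(P0=0, P1=5, P2=8, P3=4, P4=1, P5=11, P6=1)

step 1: fire α:  (P0=0, P1=0, P2=4, P3=2, P4=3, P5=2, P6=4) → (P0=0, P1=0, P2=5, P3=2, P4=2, P5=4, P6=4)
step 2: fire α:  (P0=0, P1=0, P2=5, P3=2, P4=2, P5=4, P6=4) → (P0=0, P1=0, P2=6, P3=2, P4=1, P5=6, P6=4)
step 3: fire β:  (P0=0, P1=0, P2=6, P3=2, P4=1, P5=6, P6=4) → (P0=0, P1=3, P2=6, P3=2, P4=1, P5=6, P6=2)
step 4: fire β:  (P0=0, P1=3, P2=6, P3=2, P4=1, P5=6, P6=2) → (P0=0, P1=6, P2=6, P3=2, P4=1, P5=6, P6=0)
step 5: fire α:  (P0=0, P1=6, P2=6, P3=2, P4=1, P5=6, P6=0) → (P0=0, P1=6, P2=7, P3=2, P4=0, P5=8, P6=0)
step 6: fire δ:  (P0=0, P1=6, P2=7, P3=2, P4=0, P5=8, P6=0) → (P0=0, P1=4, P2=7, P3=2, P4=1, P5=11, P6=1)
step 7: fire γ:  (P0=0, P1=4, P2=7, P3=2, P4=1, P5=11, P6=1) → (P0=0, P1=2, P2=8, P3=4, P4=1, P5=11, P6=3)
step 8: fire β:  (P0=0, P1=2, P2=8, P3=4, P4=1, P5=11, P6=3) → (P0=0, P1=5, P2=8, P3=4, P4=1, P5=11, P6=1)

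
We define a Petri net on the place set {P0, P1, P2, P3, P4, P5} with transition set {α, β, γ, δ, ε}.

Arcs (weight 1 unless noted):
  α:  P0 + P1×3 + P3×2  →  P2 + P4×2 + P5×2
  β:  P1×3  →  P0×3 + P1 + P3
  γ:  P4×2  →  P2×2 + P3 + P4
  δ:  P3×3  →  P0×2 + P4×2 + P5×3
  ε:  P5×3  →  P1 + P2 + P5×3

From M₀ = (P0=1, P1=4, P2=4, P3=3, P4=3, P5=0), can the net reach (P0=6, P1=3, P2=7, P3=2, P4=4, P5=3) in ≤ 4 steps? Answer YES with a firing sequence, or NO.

YES — reachable via ⟨β, γ, δ, ε⟩ (4 firings)

step 1: fire β:  (P0=1, P1=4, P2=4, P3=3, P4=3, P5=0) → (P0=4, P1=2, P2=4, P3=4, P4=3, P5=0)
step 2: fire γ:  (P0=4, P1=2, P2=4, P3=4, P4=3, P5=0) → (P0=4, P1=2, P2=6, P3=5, P4=2, P5=0)
step 3: fire δ:  (P0=4, P1=2, P2=6, P3=5, P4=2, P5=0) → (P0=6, P1=2, P2=6, P3=2, P4=4, P5=3)
step 4: fire ε:  (P0=6, P1=2, P2=6, P3=2, P4=4, P5=3) → (P0=6, P1=3, P2=7, P3=2, P4=4, P5=3)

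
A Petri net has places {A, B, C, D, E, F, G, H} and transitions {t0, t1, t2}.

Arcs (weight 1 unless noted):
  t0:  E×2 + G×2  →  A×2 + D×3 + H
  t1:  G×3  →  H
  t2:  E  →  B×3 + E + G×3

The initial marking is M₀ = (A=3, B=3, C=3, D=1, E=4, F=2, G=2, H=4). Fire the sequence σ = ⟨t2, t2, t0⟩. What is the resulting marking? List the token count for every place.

step 1: fire t2:  (A=3, B=3, C=3, D=1, E=4, F=2, G=2, H=4) → (A=3, B=6, C=3, D=1, E=4, F=2, G=5, H=4)
step 2: fire t2:  (A=3, B=6, C=3, D=1, E=4, F=2, G=5, H=4) → (A=3, B=9, C=3, D=1, E=4, F=2, G=8, H=4)
step 3: fire t0:  (A=3, B=9, C=3, D=1, E=4, F=2, G=8, H=4) → (A=5, B=9, C=3, D=4, E=2, F=2, G=6, H=5)

(A=5, B=9, C=3, D=4, E=2, F=2, G=6, H=5)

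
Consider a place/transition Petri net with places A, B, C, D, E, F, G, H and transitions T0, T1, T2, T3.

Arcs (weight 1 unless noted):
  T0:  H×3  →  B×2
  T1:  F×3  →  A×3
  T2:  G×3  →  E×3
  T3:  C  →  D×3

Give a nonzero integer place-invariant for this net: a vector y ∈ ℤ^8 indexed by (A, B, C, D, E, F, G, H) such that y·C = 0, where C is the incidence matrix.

Incidence matrix C (rows=places, cols=transitions):
       T0   T1   T2   T3
    A   0    3    0    0
    B   2    0    0    0
    C   0    0    0   -1
    D   0    0    0    3
    E   0    0    3    0
    F   0   -3    0    0
    G   0    0   -3    0
    H  -3    0    0    0

Candidate y = [0, 0, 3, 1, 0, 0, 0, 0]; check y·C column-wise:
  col T0: 0·2 + 3·0 + 1·0 + 0·-3 = 0
  col T1: 0·3 + 3·0 + 1·0 + 0·-3 = 0
  col T2: 3·0 + 1·0 + 0·3 + 0·-3 = 0
  col T3: 3·-1 + 1·3 = 0

y = (A:0, B:0, C:3, D:1, E:0, F:0, G:0, H:0)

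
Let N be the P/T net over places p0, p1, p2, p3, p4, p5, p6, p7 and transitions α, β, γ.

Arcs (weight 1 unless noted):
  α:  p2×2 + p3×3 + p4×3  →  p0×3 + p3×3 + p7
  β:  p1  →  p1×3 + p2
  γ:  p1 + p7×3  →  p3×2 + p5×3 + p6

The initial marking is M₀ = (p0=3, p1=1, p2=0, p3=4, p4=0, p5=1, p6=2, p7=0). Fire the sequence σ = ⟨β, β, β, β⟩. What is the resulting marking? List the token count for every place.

(p0=3, p1=9, p2=4, p3=4, p4=0, p5=1, p6=2, p7=0)

step 1: fire β:  (p0=3, p1=1, p2=0, p3=4, p4=0, p5=1, p6=2, p7=0) → (p0=3, p1=3, p2=1, p3=4, p4=0, p5=1, p6=2, p7=0)
step 2: fire β:  (p0=3, p1=3, p2=1, p3=4, p4=0, p5=1, p6=2, p7=0) → (p0=3, p1=5, p2=2, p3=4, p4=0, p5=1, p6=2, p7=0)
step 3: fire β:  (p0=3, p1=5, p2=2, p3=4, p4=0, p5=1, p6=2, p7=0) → (p0=3, p1=7, p2=3, p3=4, p4=0, p5=1, p6=2, p7=0)
step 4: fire β:  (p0=3, p1=7, p2=3, p3=4, p4=0, p5=1, p6=2, p7=0) → (p0=3, p1=9, p2=4, p3=4, p4=0, p5=1, p6=2, p7=0)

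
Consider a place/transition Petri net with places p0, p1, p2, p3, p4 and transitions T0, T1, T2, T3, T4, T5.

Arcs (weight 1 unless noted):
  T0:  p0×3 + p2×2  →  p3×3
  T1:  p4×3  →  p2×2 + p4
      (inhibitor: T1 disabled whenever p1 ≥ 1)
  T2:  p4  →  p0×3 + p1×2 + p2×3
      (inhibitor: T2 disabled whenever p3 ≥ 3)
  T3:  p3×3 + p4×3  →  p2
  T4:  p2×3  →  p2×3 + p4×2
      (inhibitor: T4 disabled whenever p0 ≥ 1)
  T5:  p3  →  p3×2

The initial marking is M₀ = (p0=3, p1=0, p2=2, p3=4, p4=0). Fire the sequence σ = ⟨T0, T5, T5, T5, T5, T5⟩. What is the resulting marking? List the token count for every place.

(p0=0, p1=0, p2=0, p3=12, p4=0)

step 1: fire T0:  (p0=3, p1=0, p2=2, p3=4, p4=0) → (p0=0, p1=0, p2=0, p3=7, p4=0)
step 2: fire T5:  (p0=0, p1=0, p2=0, p3=7, p4=0) → (p0=0, p1=0, p2=0, p3=8, p4=0)
step 3: fire T5:  (p0=0, p1=0, p2=0, p3=8, p4=0) → (p0=0, p1=0, p2=0, p3=9, p4=0)
step 4: fire T5:  (p0=0, p1=0, p2=0, p3=9, p4=0) → (p0=0, p1=0, p2=0, p3=10, p4=0)
step 5: fire T5:  (p0=0, p1=0, p2=0, p3=10, p4=0) → (p0=0, p1=0, p2=0, p3=11, p4=0)
step 6: fire T5:  (p0=0, p1=0, p2=0, p3=11, p4=0) → (p0=0, p1=0, p2=0, p3=12, p4=0)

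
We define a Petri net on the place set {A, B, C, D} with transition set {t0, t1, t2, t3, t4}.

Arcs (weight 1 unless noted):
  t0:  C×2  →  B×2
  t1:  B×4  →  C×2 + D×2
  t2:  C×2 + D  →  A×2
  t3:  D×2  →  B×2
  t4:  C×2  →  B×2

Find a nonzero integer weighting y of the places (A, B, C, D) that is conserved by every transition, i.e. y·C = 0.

y = (A:3, B:2, C:2, D:2)

Incidence matrix C (rows=places, cols=transitions):
       t0   t1   t2   t3   t4
    A   0    0    2    0    0
    B   2   -4    0    2    2
    C  -2    2   -2    0   -2
    D   0    2   -1   -2    0

Candidate y = [3, 2, 2, 2]; check y·C column-wise:
  col t0: 3·0 + 2·2 + 2·-2 + 2·0 = 0
  col t1: 3·0 + 2·-4 + 2·2 + 2·2 = 0
  col t2: 3·2 + 2·0 + 2·-2 + 2·-1 = 0
  col t3: 3·0 + 2·2 + 2·0 + 2·-2 = 0
  col t4: 3·0 + 2·2 + 2·-2 + 2·0 = 0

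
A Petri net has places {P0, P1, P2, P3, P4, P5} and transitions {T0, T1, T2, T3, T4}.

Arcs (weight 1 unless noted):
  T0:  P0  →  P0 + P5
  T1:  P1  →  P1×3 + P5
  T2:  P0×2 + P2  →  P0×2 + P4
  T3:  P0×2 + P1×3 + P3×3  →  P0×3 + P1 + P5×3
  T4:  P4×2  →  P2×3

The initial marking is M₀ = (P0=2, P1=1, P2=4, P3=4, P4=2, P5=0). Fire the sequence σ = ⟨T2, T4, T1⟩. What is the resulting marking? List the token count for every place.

step 1: fire T2:  (P0=2, P1=1, P2=4, P3=4, P4=2, P5=0) → (P0=2, P1=1, P2=3, P3=4, P4=3, P5=0)
step 2: fire T4:  (P0=2, P1=1, P2=3, P3=4, P4=3, P5=0) → (P0=2, P1=1, P2=6, P3=4, P4=1, P5=0)
step 3: fire T1:  (P0=2, P1=1, P2=6, P3=4, P4=1, P5=0) → (P0=2, P1=3, P2=6, P3=4, P4=1, P5=1)

(P0=2, P1=3, P2=6, P3=4, P4=1, P5=1)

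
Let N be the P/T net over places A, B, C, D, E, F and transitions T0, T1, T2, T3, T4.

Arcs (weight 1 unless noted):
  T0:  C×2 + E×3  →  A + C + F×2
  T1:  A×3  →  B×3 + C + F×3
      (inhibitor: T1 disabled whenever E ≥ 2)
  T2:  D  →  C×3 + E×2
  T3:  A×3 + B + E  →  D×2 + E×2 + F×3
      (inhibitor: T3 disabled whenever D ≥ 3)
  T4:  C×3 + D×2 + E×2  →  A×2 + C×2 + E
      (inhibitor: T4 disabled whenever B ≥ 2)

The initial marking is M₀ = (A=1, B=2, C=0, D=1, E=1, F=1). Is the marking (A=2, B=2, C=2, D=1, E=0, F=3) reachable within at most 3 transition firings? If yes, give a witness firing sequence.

depth 0: 1 marking
depth 1: 2 markings reached so far
depth 2: 3 markings reached so far
depth 3: 3 markings reached so far
(frontier empty at depth 3; search complete)
target is not among the 3 markings reachable within 3 steps

NO — not reachable within 3 firings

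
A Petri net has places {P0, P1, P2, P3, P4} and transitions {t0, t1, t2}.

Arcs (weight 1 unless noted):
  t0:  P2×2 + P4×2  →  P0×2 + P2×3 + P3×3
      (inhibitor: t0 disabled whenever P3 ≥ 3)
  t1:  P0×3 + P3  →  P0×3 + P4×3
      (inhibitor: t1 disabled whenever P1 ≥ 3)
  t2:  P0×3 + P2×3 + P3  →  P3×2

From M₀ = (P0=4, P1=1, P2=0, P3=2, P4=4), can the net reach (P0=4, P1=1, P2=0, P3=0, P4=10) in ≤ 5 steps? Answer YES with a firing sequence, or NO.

YES — reachable via ⟨t1, t1⟩ (2 firings)

step 1: fire t1:  (P0=4, P1=1, P2=0, P3=2, P4=4) → (P0=4, P1=1, P2=0, P3=1, P4=7)
step 2: fire t1:  (P0=4, P1=1, P2=0, P3=1, P4=7) → (P0=4, P1=1, P2=0, P3=0, P4=10)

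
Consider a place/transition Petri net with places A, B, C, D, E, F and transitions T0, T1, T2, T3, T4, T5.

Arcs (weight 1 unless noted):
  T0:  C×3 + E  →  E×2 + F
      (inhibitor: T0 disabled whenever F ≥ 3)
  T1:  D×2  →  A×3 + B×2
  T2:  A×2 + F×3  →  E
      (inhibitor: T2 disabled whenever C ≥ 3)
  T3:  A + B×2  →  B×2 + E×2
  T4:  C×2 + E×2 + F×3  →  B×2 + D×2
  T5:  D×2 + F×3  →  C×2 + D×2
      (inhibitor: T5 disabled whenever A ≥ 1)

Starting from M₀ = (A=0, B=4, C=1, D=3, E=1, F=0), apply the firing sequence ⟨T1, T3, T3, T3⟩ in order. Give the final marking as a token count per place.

step 1: fire T1:  (A=0, B=4, C=1, D=3, E=1, F=0) → (A=3, B=6, C=1, D=1, E=1, F=0)
step 2: fire T3:  (A=3, B=6, C=1, D=1, E=1, F=0) → (A=2, B=6, C=1, D=1, E=3, F=0)
step 3: fire T3:  (A=2, B=6, C=1, D=1, E=3, F=0) → (A=1, B=6, C=1, D=1, E=5, F=0)
step 4: fire T3:  (A=1, B=6, C=1, D=1, E=5, F=0) → (A=0, B=6, C=1, D=1, E=7, F=0)

(A=0, B=6, C=1, D=1, E=7, F=0)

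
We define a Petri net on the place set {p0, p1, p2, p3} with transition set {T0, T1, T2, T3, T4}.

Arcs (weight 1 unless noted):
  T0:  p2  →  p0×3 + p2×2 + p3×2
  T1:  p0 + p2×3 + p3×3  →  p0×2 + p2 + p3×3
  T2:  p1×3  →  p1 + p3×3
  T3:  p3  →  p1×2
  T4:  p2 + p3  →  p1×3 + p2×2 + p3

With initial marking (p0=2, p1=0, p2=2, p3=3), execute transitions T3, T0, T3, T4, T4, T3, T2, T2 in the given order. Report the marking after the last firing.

step 1: fire T3:  (p0=2, p1=0, p2=2, p3=3) → (p0=2, p1=2, p2=2, p3=2)
step 2: fire T0:  (p0=2, p1=2, p2=2, p3=2) → (p0=5, p1=2, p2=3, p3=4)
step 3: fire T3:  (p0=5, p1=2, p2=3, p3=4) → (p0=5, p1=4, p2=3, p3=3)
step 4: fire T4:  (p0=5, p1=4, p2=3, p3=3) → (p0=5, p1=7, p2=4, p3=3)
step 5: fire T4:  (p0=5, p1=7, p2=4, p3=3) → (p0=5, p1=10, p2=5, p3=3)
step 6: fire T3:  (p0=5, p1=10, p2=5, p3=3) → (p0=5, p1=12, p2=5, p3=2)
step 7: fire T2:  (p0=5, p1=12, p2=5, p3=2) → (p0=5, p1=10, p2=5, p3=5)
step 8: fire T2:  (p0=5, p1=10, p2=5, p3=5) → (p0=5, p1=8, p2=5, p3=8)

(p0=5, p1=8, p2=5, p3=8)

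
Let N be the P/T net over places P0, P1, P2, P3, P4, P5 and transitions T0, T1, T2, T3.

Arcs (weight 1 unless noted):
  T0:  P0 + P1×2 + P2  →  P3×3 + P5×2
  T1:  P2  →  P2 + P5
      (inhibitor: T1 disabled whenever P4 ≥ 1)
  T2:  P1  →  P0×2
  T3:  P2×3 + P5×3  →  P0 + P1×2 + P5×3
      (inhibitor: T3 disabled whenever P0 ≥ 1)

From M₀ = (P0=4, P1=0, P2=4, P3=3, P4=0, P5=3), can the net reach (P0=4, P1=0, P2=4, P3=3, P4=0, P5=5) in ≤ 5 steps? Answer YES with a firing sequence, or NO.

YES — reachable via ⟨T1, T1⟩ (2 firings)

step 1: fire T1:  (P0=4, P1=0, P2=4, P3=3, P4=0, P5=3) → (P0=4, P1=0, P2=4, P3=3, P4=0, P5=4)
step 2: fire T1:  (P0=4, P1=0, P2=4, P3=3, P4=0, P5=4) → (P0=4, P1=0, P2=4, P3=3, P4=0, P5=5)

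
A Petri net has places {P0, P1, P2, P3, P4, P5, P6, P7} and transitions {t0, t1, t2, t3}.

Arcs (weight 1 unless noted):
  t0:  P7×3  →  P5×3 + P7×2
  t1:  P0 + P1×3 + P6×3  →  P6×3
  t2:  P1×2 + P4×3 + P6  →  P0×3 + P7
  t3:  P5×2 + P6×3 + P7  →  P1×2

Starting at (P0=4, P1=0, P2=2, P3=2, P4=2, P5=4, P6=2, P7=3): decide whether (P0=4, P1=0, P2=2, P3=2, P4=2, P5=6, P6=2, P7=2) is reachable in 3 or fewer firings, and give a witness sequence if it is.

depth 0: 1 marking
depth 1: 2 markings reached so far
depth 2: 2 markings reached so far
(frontier empty at depth 2; search complete)
target is not among the 2 markings reachable within 3 steps

NO — not reachable within 3 firings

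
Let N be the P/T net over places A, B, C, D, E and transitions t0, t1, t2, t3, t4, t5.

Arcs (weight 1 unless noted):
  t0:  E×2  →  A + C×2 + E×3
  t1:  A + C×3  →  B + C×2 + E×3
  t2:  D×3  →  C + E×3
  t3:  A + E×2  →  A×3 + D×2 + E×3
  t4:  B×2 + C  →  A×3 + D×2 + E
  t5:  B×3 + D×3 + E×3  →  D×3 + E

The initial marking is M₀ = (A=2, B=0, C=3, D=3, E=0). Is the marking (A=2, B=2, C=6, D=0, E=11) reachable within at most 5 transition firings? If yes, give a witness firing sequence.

step 1: fire t1:  (A=2, B=0, C=3, D=3, E=0) → (A=1, B=1, C=2, D=3, E=3)
step 2: fire t0:  (A=1, B=1, C=2, D=3, E=3) → (A=2, B=1, C=4, D=3, E=4)
step 3: fire t0:  (A=2, B=1, C=4, D=3, E=4) → (A=3, B=1, C=6, D=3, E=5)
step 4: fire t1:  (A=3, B=1, C=6, D=3, E=5) → (A=2, B=2, C=5, D=3, E=8)
step 5: fire t2:  (A=2, B=2, C=5, D=3, E=8) → (A=2, B=2, C=6, D=0, E=11)

YES — reachable via ⟨t1, t0, t0, t1, t2⟩ (5 firings)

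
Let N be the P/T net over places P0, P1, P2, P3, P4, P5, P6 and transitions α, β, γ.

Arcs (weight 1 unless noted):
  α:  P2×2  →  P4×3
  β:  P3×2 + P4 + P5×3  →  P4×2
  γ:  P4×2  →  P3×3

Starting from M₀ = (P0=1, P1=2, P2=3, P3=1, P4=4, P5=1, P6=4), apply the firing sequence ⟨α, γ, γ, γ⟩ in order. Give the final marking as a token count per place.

(P0=1, P1=2, P2=1, P3=10, P4=1, P5=1, P6=4)

step 1: fire α:  (P0=1, P1=2, P2=3, P3=1, P4=4, P5=1, P6=4) → (P0=1, P1=2, P2=1, P3=1, P4=7, P5=1, P6=4)
step 2: fire γ:  (P0=1, P1=2, P2=1, P3=1, P4=7, P5=1, P6=4) → (P0=1, P1=2, P2=1, P3=4, P4=5, P5=1, P6=4)
step 3: fire γ:  (P0=1, P1=2, P2=1, P3=4, P4=5, P5=1, P6=4) → (P0=1, P1=2, P2=1, P3=7, P4=3, P5=1, P6=4)
step 4: fire γ:  (P0=1, P1=2, P2=1, P3=7, P4=3, P5=1, P6=4) → (P0=1, P1=2, P2=1, P3=10, P4=1, P5=1, P6=4)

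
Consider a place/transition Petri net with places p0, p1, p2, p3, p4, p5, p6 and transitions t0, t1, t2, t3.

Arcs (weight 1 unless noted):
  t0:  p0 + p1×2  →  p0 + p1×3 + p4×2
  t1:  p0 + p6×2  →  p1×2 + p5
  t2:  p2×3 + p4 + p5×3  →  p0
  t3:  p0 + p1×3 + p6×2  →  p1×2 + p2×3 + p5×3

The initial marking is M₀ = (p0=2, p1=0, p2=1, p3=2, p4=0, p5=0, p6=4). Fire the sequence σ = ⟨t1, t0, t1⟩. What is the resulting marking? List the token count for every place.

step 1: fire t1:  (p0=2, p1=0, p2=1, p3=2, p4=0, p5=0, p6=4) → (p0=1, p1=2, p2=1, p3=2, p4=0, p5=1, p6=2)
step 2: fire t0:  (p0=1, p1=2, p2=1, p3=2, p4=0, p5=1, p6=2) → (p0=1, p1=3, p2=1, p3=2, p4=2, p5=1, p6=2)
step 3: fire t1:  (p0=1, p1=3, p2=1, p3=2, p4=2, p5=1, p6=2) → (p0=0, p1=5, p2=1, p3=2, p4=2, p5=2, p6=0)

(p0=0, p1=5, p2=1, p3=2, p4=2, p5=2, p6=0)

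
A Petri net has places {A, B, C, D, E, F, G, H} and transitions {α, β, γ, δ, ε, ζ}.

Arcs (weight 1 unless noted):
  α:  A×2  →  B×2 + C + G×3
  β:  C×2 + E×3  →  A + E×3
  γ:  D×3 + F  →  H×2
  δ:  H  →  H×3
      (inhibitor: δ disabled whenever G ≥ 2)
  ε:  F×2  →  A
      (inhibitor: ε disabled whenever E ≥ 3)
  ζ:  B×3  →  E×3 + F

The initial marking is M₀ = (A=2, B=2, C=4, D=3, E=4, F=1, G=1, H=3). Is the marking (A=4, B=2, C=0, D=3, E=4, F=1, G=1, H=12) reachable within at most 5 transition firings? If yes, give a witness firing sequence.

NO — not reachable within 5 firings

depth 0: 1 marking
depth 1: 5 markings reached so far
depth 2: 14 markings reached so far
depth 3: 28 markings reached so far
depth 4: 46 markings reached so far
depth 5: 68 markings reached so far
target is not among the 68 markings reachable within 5 steps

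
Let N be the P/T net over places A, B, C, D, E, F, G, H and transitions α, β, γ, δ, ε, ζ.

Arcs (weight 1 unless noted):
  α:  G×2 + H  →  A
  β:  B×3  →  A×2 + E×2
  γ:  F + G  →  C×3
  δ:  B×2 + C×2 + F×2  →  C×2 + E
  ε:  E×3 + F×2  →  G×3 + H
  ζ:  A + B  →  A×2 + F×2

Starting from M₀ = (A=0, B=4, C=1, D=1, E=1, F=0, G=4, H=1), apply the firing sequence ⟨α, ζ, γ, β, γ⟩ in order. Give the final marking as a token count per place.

step 1: fire α:  (A=0, B=4, C=1, D=1, E=1, F=0, G=4, H=1) → (A=1, B=4, C=1, D=1, E=1, F=0, G=2, H=0)
step 2: fire ζ:  (A=1, B=4, C=1, D=1, E=1, F=0, G=2, H=0) → (A=2, B=3, C=1, D=1, E=1, F=2, G=2, H=0)
step 3: fire γ:  (A=2, B=3, C=1, D=1, E=1, F=2, G=2, H=0) → (A=2, B=3, C=4, D=1, E=1, F=1, G=1, H=0)
step 4: fire β:  (A=2, B=3, C=4, D=1, E=1, F=1, G=1, H=0) → (A=4, B=0, C=4, D=1, E=3, F=1, G=1, H=0)
step 5: fire γ:  (A=4, B=0, C=4, D=1, E=3, F=1, G=1, H=0) → (A=4, B=0, C=7, D=1, E=3, F=0, G=0, H=0)

(A=4, B=0, C=7, D=1, E=3, F=0, G=0, H=0)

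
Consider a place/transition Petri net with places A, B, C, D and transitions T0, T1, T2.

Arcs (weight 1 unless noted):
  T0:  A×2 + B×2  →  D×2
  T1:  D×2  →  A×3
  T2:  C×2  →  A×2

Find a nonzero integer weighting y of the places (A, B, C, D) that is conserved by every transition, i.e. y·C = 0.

Incidence matrix C (rows=places, cols=transitions):
       T0   T1   T2
    A  -2    3    2
    B  -2    0    0
    C   0    0   -2
    D   2   -2    0

Candidate y = [2, 1, 2, 3]; check y·C column-wise:
  col T0: 2·-2 + 1·-2 + 2·0 + 3·2 = 0
  col T1: 2·3 + 1·0 + 2·0 + 3·-2 = 0
  col T2: 2·2 + 1·0 + 2·-2 + 3·0 = 0

y = (A:2, B:1, C:2, D:3)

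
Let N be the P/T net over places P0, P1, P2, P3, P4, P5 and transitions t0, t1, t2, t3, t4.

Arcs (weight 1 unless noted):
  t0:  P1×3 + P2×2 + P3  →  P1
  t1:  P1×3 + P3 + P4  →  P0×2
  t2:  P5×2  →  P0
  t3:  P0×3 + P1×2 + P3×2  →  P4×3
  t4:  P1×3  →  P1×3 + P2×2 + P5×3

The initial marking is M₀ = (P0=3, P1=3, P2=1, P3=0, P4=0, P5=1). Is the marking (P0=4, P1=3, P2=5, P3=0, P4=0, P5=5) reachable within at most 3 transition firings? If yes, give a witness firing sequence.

step 1: fire t4:  (P0=3, P1=3, P2=1, P3=0, P4=0, P5=1) → (P0=3, P1=3, P2=3, P3=0, P4=0, P5=4)
step 2: fire t2:  (P0=3, P1=3, P2=3, P3=0, P4=0, P5=4) → (P0=4, P1=3, P2=3, P3=0, P4=0, P5=2)
step 3: fire t4:  (P0=4, P1=3, P2=3, P3=0, P4=0, P5=2) → (P0=4, P1=3, P2=5, P3=0, P4=0, P5=5)

YES — reachable via ⟨t4, t2, t4⟩ (3 firings)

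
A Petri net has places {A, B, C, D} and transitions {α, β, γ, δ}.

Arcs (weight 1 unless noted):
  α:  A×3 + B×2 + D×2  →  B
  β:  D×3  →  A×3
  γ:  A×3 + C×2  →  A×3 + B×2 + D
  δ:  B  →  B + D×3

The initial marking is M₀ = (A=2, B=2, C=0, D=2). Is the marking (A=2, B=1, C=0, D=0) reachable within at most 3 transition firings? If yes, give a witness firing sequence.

YES — reachable via ⟨δ, β, α⟩ (3 firings)

step 1: fire δ:  (A=2, B=2, C=0, D=2) → (A=2, B=2, C=0, D=5)
step 2: fire β:  (A=2, B=2, C=0, D=5) → (A=5, B=2, C=0, D=2)
step 3: fire α:  (A=5, B=2, C=0, D=2) → (A=2, B=1, C=0, D=0)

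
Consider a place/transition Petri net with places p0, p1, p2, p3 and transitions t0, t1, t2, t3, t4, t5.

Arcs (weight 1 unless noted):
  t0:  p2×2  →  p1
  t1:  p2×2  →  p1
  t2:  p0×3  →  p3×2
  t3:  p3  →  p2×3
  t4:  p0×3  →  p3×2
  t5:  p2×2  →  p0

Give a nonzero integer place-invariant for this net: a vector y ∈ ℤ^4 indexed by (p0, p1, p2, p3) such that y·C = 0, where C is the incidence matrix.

Incidence matrix C (rows=places, cols=transitions):
       t0   t1   t2   t3   t4   t5
   p0   0    0   -3    0   -3    1
   p1   1    1    0    0    0    0
   p2  -2   -2    0    3    0   -2
   p3   0    0    2   -1    2    0

Candidate y = [2, 2, 1, 3]; check y·C column-wise:
  col t0: 2·0 + 2·1 + 1·-2 + 3·0 = 0
  col t1: 2·0 + 2·1 + 1·-2 + 3·0 = 0
  col t2: 2·-3 + 2·0 + 1·0 + 3·2 = 0
  col t3: 2·0 + 2·0 + 1·3 + 3·-1 = 0
  col t4: 2·-3 + 2·0 + 1·0 + 3·2 = 0
  col t5: 2·1 + 2·0 + 1·-2 + 3·0 = 0

y = (p0:2, p1:2, p2:1, p3:3)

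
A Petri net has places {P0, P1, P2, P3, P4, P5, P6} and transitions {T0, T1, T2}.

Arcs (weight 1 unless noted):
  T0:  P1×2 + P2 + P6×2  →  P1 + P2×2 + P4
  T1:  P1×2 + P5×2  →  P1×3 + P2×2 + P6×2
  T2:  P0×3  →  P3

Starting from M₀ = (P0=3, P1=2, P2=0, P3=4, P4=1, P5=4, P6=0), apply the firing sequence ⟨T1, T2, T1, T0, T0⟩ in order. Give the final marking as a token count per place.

step 1: fire T1:  (P0=3, P1=2, P2=0, P3=4, P4=1, P5=4, P6=0) → (P0=3, P1=3, P2=2, P3=4, P4=1, P5=2, P6=2)
step 2: fire T2:  (P0=3, P1=3, P2=2, P3=4, P4=1, P5=2, P6=2) → (P0=0, P1=3, P2=2, P3=5, P4=1, P5=2, P6=2)
step 3: fire T1:  (P0=0, P1=3, P2=2, P3=5, P4=1, P5=2, P6=2) → (P0=0, P1=4, P2=4, P3=5, P4=1, P5=0, P6=4)
step 4: fire T0:  (P0=0, P1=4, P2=4, P3=5, P4=1, P5=0, P6=4) → (P0=0, P1=3, P2=5, P3=5, P4=2, P5=0, P6=2)
step 5: fire T0:  (P0=0, P1=3, P2=5, P3=5, P4=2, P5=0, P6=2) → (P0=0, P1=2, P2=6, P3=5, P4=3, P5=0, P6=0)

(P0=0, P1=2, P2=6, P3=5, P4=3, P5=0, P6=0)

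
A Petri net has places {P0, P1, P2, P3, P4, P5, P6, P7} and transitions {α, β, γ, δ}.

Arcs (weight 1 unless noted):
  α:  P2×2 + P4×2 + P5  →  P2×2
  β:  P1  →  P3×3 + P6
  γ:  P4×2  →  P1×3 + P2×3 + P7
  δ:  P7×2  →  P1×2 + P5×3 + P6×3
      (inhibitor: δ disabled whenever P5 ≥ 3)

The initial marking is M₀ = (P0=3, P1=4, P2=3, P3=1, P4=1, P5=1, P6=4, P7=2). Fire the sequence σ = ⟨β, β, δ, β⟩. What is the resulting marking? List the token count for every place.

step 1: fire β:  (P0=3, P1=4, P2=3, P3=1, P4=1, P5=1, P6=4, P7=2) → (P0=3, P1=3, P2=3, P3=4, P4=1, P5=1, P6=5, P7=2)
step 2: fire β:  (P0=3, P1=3, P2=3, P3=4, P4=1, P5=1, P6=5, P7=2) → (P0=3, P1=2, P2=3, P3=7, P4=1, P5=1, P6=6, P7=2)
step 3: fire δ:  (P0=3, P1=2, P2=3, P3=7, P4=1, P5=1, P6=6, P7=2) → (P0=3, P1=4, P2=3, P3=7, P4=1, P5=4, P6=9, P7=0)
step 4: fire β:  (P0=3, P1=4, P2=3, P3=7, P4=1, P5=4, P6=9, P7=0) → (P0=3, P1=3, P2=3, P3=10, P4=1, P5=4, P6=10, P7=0)

(P0=3, P1=3, P2=3, P3=10, P4=1, P5=4, P6=10, P7=0)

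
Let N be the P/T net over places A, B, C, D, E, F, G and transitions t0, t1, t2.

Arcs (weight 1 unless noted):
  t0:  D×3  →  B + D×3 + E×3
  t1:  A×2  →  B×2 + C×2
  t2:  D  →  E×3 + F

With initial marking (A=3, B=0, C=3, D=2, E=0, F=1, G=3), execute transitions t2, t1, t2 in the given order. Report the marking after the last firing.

(A=1, B=2, C=5, D=0, E=6, F=3, G=3)

step 1: fire t2:  (A=3, B=0, C=3, D=2, E=0, F=1, G=3) → (A=3, B=0, C=3, D=1, E=3, F=2, G=3)
step 2: fire t1:  (A=3, B=0, C=3, D=1, E=3, F=2, G=3) → (A=1, B=2, C=5, D=1, E=3, F=2, G=3)
step 3: fire t2:  (A=1, B=2, C=5, D=1, E=3, F=2, G=3) → (A=1, B=2, C=5, D=0, E=6, F=3, G=3)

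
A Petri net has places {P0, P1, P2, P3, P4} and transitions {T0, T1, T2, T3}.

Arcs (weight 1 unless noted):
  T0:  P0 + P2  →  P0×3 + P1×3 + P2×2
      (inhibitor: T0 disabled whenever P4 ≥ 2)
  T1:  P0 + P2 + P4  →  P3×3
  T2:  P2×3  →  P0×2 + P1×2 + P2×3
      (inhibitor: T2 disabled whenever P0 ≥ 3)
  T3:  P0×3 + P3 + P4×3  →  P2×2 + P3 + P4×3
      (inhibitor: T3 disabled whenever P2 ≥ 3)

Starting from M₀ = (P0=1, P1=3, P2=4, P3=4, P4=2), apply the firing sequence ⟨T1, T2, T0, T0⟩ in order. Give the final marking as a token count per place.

step 1: fire T1:  (P0=1, P1=3, P2=4, P3=4, P4=2) → (P0=0, P1=3, P2=3, P3=7, P4=1)
step 2: fire T2:  (P0=0, P1=3, P2=3, P3=7, P4=1) → (P0=2, P1=5, P2=3, P3=7, P4=1)
step 3: fire T0:  (P0=2, P1=5, P2=3, P3=7, P4=1) → (P0=4, P1=8, P2=4, P3=7, P4=1)
step 4: fire T0:  (P0=4, P1=8, P2=4, P3=7, P4=1) → (P0=6, P1=11, P2=5, P3=7, P4=1)

(P0=6, P1=11, P2=5, P3=7, P4=1)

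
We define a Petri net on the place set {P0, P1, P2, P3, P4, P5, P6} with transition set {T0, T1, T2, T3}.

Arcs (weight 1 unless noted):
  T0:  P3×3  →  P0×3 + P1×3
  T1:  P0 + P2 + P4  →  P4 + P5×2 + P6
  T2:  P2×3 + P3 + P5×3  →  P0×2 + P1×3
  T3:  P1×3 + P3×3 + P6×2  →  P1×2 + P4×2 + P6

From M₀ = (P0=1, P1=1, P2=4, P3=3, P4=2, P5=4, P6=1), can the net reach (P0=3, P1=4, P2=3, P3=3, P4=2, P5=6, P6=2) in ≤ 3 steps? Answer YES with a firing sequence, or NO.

NO — not reachable within 3 firings

depth 0: 1 marking
depth 1: 4 markings reached so far
depth 2: 6 markings reached so far
depth 3: 7 markings reached so far
target is not among the 7 markings reachable within 3 steps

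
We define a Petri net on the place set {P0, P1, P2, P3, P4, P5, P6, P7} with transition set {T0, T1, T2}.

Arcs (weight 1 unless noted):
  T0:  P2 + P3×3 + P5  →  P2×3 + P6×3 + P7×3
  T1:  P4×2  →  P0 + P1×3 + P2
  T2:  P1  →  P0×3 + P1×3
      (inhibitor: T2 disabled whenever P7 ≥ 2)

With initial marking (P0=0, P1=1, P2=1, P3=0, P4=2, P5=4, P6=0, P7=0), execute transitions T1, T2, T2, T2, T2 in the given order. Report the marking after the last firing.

(P0=13, P1=12, P2=2, P3=0, P4=0, P5=4, P6=0, P7=0)

step 1: fire T1:  (P0=0, P1=1, P2=1, P3=0, P4=2, P5=4, P6=0, P7=0) → (P0=1, P1=4, P2=2, P3=0, P4=0, P5=4, P6=0, P7=0)
step 2: fire T2:  (P0=1, P1=4, P2=2, P3=0, P4=0, P5=4, P6=0, P7=0) → (P0=4, P1=6, P2=2, P3=0, P4=0, P5=4, P6=0, P7=0)
step 3: fire T2:  (P0=4, P1=6, P2=2, P3=0, P4=0, P5=4, P6=0, P7=0) → (P0=7, P1=8, P2=2, P3=0, P4=0, P5=4, P6=0, P7=0)
step 4: fire T2:  (P0=7, P1=8, P2=2, P3=0, P4=0, P5=4, P6=0, P7=0) → (P0=10, P1=10, P2=2, P3=0, P4=0, P5=4, P6=0, P7=0)
step 5: fire T2:  (P0=10, P1=10, P2=2, P3=0, P4=0, P5=4, P6=0, P7=0) → (P0=13, P1=12, P2=2, P3=0, P4=0, P5=4, P6=0, P7=0)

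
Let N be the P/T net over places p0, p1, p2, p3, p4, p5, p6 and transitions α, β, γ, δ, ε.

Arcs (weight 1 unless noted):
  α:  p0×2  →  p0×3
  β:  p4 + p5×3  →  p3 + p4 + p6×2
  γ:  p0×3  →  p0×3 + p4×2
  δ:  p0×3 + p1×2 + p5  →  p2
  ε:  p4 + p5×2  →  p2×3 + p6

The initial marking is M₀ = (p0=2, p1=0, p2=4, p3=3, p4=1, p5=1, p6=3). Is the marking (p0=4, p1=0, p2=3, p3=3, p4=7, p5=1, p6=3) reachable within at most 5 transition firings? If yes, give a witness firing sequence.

NO — not reachable within 5 firings

depth 0: 1 marking
depth 1: 2 markings reached so far
depth 2: 4 markings reached so far
depth 3: 7 markings reached so far
depth 4: 11 markings reached so far
depth 5: 16 markings reached so far
target is not among the 16 markings reachable within 5 steps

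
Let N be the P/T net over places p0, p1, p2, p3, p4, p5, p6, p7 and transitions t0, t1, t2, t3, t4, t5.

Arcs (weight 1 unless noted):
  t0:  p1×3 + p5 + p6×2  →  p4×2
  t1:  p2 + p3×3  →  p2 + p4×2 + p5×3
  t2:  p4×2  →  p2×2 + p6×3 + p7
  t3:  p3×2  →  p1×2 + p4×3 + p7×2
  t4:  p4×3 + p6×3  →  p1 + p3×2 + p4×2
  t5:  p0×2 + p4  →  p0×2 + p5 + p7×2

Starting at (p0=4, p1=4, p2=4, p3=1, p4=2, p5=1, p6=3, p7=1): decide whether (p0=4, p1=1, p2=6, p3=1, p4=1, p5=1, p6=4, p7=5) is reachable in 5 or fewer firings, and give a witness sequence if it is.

NO — not reachable within 5 firings

depth 0: 1 marking
depth 1: 4 markings reached so far
depth 2: 7 markings reached so far
depth 3: 10 markings reached so far
depth 4: 12 markings reached so far
depth 5: 13 markings reached so far
target is not among the 13 markings reachable within 5 steps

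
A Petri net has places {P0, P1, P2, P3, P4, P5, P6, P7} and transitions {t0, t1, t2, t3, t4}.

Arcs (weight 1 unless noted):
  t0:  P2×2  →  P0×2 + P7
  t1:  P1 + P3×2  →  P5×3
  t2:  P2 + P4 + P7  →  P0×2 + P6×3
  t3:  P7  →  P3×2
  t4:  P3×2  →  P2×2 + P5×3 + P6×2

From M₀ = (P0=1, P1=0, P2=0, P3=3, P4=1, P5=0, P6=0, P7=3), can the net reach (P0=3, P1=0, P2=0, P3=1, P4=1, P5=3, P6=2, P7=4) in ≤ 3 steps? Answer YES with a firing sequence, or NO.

YES — reachable via ⟨t4, t0⟩ (2 firings)

step 1: fire t4:  (P0=1, P1=0, P2=0, P3=3, P4=1, P5=0, P6=0, P7=3) → (P0=1, P1=0, P2=2, P3=1, P4=1, P5=3, P6=2, P7=3)
step 2: fire t0:  (P0=1, P1=0, P2=2, P3=1, P4=1, P5=3, P6=2, P7=3) → (P0=3, P1=0, P2=0, P3=1, P4=1, P5=3, P6=2, P7=4)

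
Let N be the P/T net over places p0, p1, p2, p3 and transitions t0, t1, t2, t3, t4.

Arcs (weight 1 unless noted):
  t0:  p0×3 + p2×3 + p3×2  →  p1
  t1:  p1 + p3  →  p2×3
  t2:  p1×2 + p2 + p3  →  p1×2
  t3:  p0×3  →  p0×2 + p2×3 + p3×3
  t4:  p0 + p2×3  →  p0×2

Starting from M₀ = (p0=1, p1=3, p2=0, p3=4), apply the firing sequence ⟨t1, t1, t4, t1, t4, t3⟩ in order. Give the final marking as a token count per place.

step 1: fire t1:  (p0=1, p1=3, p2=0, p3=4) → (p0=1, p1=2, p2=3, p3=3)
step 2: fire t1:  (p0=1, p1=2, p2=3, p3=3) → (p0=1, p1=1, p2=6, p3=2)
step 3: fire t4:  (p0=1, p1=1, p2=6, p3=2) → (p0=2, p1=1, p2=3, p3=2)
step 4: fire t1:  (p0=2, p1=1, p2=3, p3=2) → (p0=2, p1=0, p2=6, p3=1)
step 5: fire t4:  (p0=2, p1=0, p2=6, p3=1) → (p0=3, p1=0, p2=3, p3=1)
step 6: fire t3:  (p0=3, p1=0, p2=3, p3=1) → (p0=2, p1=0, p2=6, p3=4)

(p0=2, p1=0, p2=6, p3=4)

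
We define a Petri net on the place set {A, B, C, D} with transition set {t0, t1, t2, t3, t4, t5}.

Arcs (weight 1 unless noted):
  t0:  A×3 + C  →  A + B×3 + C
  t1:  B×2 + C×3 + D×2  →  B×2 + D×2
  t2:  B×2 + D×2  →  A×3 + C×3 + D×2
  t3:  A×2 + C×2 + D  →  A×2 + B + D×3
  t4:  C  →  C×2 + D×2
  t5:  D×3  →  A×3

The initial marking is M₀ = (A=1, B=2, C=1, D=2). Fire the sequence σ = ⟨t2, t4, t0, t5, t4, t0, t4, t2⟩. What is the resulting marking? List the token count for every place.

step 1: fire t2:  (A=1, B=2, C=1, D=2) → (A=4, B=0, C=4, D=2)
step 2: fire t4:  (A=4, B=0, C=4, D=2) → (A=4, B=0, C=5, D=4)
step 3: fire t0:  (A=4, B=0, C=5, D=4) → (A=2, B=3, C=5, D=4)
step 4: fire t5:  (A=2, B=3, C=5, D=4) → (A=5, B=3, C=5, D=1)
step 5: fire t4:  (A=5, B=3, C=5, D=1) → (A=5, B=3, C=6, D=3)
step 6: fire t0:  (A=5, B=3, C=6, D=3) → (A=3, B=6, C=6, D=3)
step 7: fire t4:  (A=3, B=6, C=6, D=3) → (A=3, B=6, C=7, D=5)
step 8: fire t2:  (A=3, B=6, C=7, D=5) → (A=6, B=4, C=10, D=5)

(A=6, B=4, C=10, D=5)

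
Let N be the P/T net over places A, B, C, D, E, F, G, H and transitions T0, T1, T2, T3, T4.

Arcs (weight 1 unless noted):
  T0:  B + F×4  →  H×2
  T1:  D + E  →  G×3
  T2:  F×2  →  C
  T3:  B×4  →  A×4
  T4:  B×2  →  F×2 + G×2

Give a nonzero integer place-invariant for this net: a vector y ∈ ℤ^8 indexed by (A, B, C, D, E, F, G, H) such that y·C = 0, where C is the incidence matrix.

Incidence matrix C (rows=places, cols=transitions):
       T0   T1   T2   T3   T4
    A   0    0    0    4    0
    B  -1    0    0   -4   -2
    C   0    0    1    0    0
    D   0   -1    0    0    0
    E   0   -1    0    0    0
    F  -4    0   -2    0    2
    G   0    3    0    0    2
    H   2    0    0    0    0

Candidate y = [0, 0, 0, 1, -1, 0, 0, 0]; check y·C column-wise:
  col T0: 0·-1 + 1·0 + -1·0 + 0·-4 + 0·2 = 0
  col T1: 1·-1 + -1·-1 + 0·3 = 0
  col T2: 0·1 + 1·0 + -1·0 + 0·-2 = 0
  col T3: 0·4 + 0·-4 + 1·0 + -1·0 = 0
  col T4: 0·-2 + 1·0 + -1·0 + 0·2 + 0·2 = 0

y = (A:0, B:0, C:0, D:1, E:-1, F:0, G:0, H:0)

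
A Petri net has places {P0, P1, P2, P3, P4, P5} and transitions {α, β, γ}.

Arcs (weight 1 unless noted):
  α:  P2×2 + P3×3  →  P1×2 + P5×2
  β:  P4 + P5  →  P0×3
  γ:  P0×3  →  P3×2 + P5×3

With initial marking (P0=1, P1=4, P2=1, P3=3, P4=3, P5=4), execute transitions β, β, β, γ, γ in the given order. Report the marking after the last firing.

(P0=4, P1=4, P2=1, P3=7, P4=0, P5=7)

step 1: fire β:  (P0=1, P1=4, P2=1, P3=3, P4=3, P5=4) → (P0=4, P1=4, P2=1, P3=3, P4=2, P5=3)
step 2: fire β:  (P0=4, P1=4, P2=1, P3=3, P4=2, P5=3) → (P0=7, P1=4, P2=1, P3=3, P4=1, P5=2)
step 3: fire β:  (P0=7, P1=4, P2=1, P3=3, P4=1, P5=2) → (P0=10, P1=4, P2=1, P3=3, P4=0, P5=1)
step 4: fire γ:  (P0=10, P1=4, P2=1, P3=3, P4=0, P5=1) → (P0=7, P1=4, P2=1, P3=5, P4=0, P5=4)
step 5: fire γ:  (P0=7, P1=4, P2=1, P3=5, P4=0, P5=4) → (P0=4, P1=4, P2=1, P3=7, P4=0, P5=7)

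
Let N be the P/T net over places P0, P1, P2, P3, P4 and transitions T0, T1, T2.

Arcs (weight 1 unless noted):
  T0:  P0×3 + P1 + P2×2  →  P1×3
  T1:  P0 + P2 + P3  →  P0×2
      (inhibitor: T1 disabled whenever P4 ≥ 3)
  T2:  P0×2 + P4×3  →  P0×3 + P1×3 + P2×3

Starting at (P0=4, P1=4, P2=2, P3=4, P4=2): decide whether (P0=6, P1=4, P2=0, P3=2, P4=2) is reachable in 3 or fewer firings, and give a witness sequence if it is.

YES — reachable via ⟨T1, T1⟩ (2 firings)

step 1: fire T1:  (P0=4, P1=4, P2=2, P3=4, P4=2) → (P0=5, P1=4, P2=1, P3=3, P4=2)
step 2: fire T1:  (P0=5, P1=4, P2=1, P3=3, P4=2) → (P0=6, P1=4, P2=0, P3=2, P4=2)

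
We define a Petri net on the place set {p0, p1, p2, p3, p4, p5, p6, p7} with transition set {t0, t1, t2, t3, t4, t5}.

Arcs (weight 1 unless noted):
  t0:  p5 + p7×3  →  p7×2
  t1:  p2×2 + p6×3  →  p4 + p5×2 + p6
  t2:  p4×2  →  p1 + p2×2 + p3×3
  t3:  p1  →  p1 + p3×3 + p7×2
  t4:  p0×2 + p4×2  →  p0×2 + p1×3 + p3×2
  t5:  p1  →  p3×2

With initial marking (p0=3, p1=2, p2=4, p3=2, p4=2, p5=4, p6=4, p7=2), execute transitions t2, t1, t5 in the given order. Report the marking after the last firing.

(p0=3, p1=2, p2=4, p3=7, p4=1, p5=6, p6=2, p7=2)

step 1: fire t2:  (p0=3, p1=2, p2=4, p3=2, p4=2, p5=4, p6=4, p7=2) → (p0=3, p1=3, p2=6, p3=5, p4=0, p5=4, p6=4, p7=2)
step 2: fire t1:  (p0=3, p1=3, p2=6, p3=5, p4=0, p5=4, p6=4, p7=2) → (p0=3, p1=3, p2=4, p3=5, p4=1, p5=6, p6=2, p7=2)
step 3: fire t5:  (p0=3, p1=3, p2=4, p3=5, p4=1, p5=6, p6=2, p7=2) → (p0=3, p1=2, p2=4, p3=7, p4=1, p5=6, p6=2, p7=2)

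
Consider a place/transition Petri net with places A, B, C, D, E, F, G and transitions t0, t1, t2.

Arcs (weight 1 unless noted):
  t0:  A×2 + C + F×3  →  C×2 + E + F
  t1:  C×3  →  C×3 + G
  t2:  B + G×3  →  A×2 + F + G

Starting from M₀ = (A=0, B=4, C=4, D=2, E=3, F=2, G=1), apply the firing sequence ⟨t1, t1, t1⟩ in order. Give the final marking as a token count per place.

(A=0, B=4, C=4, D=2, E=3, F=2, G=4)

step 1: fire t1:  (A=0, B=4, C=4, D=2, E=3, F=2, G=1) → (A=0, B=4, C=4, D=2, E=3, F=2, G=2)
step 2: fire t1:  (A=0, B=4, C=4, D=2, E=3, F=2, G=2) → (A=0, B=4, C=4, D=2, E=3, F=2, G=3)
step 3: fire t1:  (A=0, B=4, C=4, D=2, E=3, F=2, G=3) → (A=0, B=4, C=4, D=2, E=3, F=2, G=4)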